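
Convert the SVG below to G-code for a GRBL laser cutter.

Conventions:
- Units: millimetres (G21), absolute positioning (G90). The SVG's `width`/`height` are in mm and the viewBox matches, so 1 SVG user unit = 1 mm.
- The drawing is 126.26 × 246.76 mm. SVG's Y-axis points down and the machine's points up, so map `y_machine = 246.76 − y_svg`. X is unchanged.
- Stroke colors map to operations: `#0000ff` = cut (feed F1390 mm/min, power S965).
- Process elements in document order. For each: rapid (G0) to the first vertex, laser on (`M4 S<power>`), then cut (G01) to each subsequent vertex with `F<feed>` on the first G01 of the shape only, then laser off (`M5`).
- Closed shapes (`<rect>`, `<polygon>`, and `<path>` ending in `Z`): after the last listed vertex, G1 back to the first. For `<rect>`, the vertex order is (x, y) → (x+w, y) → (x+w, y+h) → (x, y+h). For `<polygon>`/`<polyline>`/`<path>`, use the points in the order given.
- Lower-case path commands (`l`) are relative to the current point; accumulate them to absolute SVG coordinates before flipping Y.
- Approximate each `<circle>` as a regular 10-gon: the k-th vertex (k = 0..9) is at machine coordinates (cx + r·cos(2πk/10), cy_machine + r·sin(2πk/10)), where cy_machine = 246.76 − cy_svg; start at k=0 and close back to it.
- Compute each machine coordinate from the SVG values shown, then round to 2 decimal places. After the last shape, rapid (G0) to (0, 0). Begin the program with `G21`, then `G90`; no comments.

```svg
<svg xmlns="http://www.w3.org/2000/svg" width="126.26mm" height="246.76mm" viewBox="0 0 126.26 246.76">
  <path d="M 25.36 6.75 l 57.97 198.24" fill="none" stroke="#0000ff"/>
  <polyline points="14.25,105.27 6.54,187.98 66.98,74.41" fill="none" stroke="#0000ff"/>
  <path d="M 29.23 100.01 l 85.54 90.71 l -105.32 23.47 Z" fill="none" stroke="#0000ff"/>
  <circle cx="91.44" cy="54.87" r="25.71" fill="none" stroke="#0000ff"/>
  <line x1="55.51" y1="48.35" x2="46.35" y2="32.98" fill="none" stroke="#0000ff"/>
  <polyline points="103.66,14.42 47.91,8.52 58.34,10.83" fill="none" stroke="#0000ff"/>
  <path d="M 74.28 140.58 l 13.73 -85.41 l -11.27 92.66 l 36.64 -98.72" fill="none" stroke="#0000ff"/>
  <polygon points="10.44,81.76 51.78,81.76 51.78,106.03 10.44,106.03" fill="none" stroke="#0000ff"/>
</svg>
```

Since the viewBox matches the mm dimensions, user units are millimetres directly. The only transform is the Y-flip y_m = 246.76 − y_svg.

Shape 1 is a line segment drawn with `<path>`. Its stroke #0000ff means cut at S965, F1390. After flipping Y the toolpath is (25.36,240.01) → (83.33,41.77).

Shape 2 is a open polyline drawn with `<polyline>`. Its stroke #0000ff means cut at S965, F1390. After flipping Y the toolpath is (14.25,141.49) → (6.54,58.78) → (66.98,172.35).

Shape 3 is a closed polygon drawn with `<path>`. Its stroke #0000ff means cut at S965, F1390. After flipping Y the toolpath is (29.23,146.75) → (114.77,56.04) → (9.45,32.57) → (29.23,146.75), returning to the start.

Shape 4 is a circle drawn with `<circle>`. Its stroke #0000ff means cut at S965, F1390. After flipping Y the toolpath is (117.15,191.89) → (112.24,207.00) → (99.38,216.34) → (83.50,216.34) → (70.64,207.00) → (65.73,191.89) → (70.64,176.78) → (83.50,167.44) → (99.38,167.44) → (112.24,176.78) → (117.15,191.89), returning to the start.

Shape 5 is a line segment drawn with `<line>`. Its stroke #0000ff means cut at S965, F1390. After flipping Y the toolpath is (55.51,198.41) → (46.35,213.78).

Shape 6 is a open polyline drawn with `<polyline>`. Its stroke #0000ff means cut at S965, F1390. After flipping Y the toolpath is (103.66,232.34) → (47.91,238.24) → (58.34,235.93).

Shape 7 is a open polyline drawn with `<path>`. Its stroke #0000ff means cut at S965, F1390. After flipping Y the toolpath is (74.28,106.18) → (88.01,191.59) → (76.74,98.93) → (113.38,197.65).

Shape 8 is a rectangle drawn with `<polygon>`. Its stroke #0000ff means cut at S965, F1390. After flipping Y the toolpath is (10.44,165.00) → (51.78,165.00) → (51.78,140.73) → (10.44,140.73) → (10.44,165.00), returning to the start.

G21
G90
G0 X25.36 Y240.01
M4 S965
G01 X83.33 Y41.77 F1390
M5
G0 X14.25 Y141.49
M4 S965
G01 X6.54 Y58.78 F1390
G01 X66.98 Y172.35
M5
G0 X29.23 Y146.75
M4 S965
G01 X114.77 Y56.04 F1390
G01 X9.45 Y32.57
G01 X29.23 Y146.75
M5
G0 X117.15 Y191.89
M4 S965
G01 X112.24 Y207.00 F1390
G01 X99.38 Y216.34
G01 X83.50 Y216.34
G01 X70.64 Y207.00
G01 X65.73 Y191.89
G01 X70.64 Y176.78
G01 X83.50 Y167.44
G01 X99.38 Y167.44
G01 X112.24 Y176.78
G01 X117.15 Y191.89
M5
G0 X55.51 Y198.41
M4 S965
G01 X46.35 Y213.78 F1390
M5
G0 X103.66 Y232.34
M4 S965
G01 X47.91 Y238.24 F1390
G01 X58.34 Y235.93
M5
G0 X74.28 Y106.18
M4 S965
G01 X88.01 Y191.59 F1390
G01 X76.74 Y98.93
G01 X113.38 Y197.65
M5
G0 X10.44 Y165.00
M4 S965
G01 X51.78 Y165.00 F1390
G01 X51.78 Y140.73
G01 X10.44 Y140.73
G01 X10.44 Y165.00
M5
G0 X0.00 Y0.00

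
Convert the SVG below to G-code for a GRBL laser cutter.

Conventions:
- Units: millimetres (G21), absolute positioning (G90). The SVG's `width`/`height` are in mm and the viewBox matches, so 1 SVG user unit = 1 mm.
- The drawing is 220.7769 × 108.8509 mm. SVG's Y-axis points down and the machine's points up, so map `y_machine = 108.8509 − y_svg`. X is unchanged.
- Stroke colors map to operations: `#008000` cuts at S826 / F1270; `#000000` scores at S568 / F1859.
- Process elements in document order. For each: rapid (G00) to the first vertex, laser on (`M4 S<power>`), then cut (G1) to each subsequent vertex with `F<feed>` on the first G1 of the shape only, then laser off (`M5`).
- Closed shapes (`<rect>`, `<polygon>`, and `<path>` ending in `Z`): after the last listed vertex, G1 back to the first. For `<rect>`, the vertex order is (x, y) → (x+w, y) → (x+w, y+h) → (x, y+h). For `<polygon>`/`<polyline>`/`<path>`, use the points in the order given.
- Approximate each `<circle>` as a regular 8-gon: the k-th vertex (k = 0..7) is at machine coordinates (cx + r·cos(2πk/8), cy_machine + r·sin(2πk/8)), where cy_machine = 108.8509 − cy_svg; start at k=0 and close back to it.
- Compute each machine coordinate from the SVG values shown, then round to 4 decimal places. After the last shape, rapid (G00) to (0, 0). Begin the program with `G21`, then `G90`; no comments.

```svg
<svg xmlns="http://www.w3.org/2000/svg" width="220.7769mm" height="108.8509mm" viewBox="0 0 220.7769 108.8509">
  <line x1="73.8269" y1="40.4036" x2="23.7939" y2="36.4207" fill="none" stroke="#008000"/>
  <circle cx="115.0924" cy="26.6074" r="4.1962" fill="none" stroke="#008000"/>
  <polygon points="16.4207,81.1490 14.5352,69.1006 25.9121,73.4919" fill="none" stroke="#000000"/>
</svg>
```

Since the viewBox matches the mm dimensions, user units are millimetres directly. The only transform is the Y-flip y_m = 108.8509 − y_svg.

Shape 1 is a line segment drawn with `<line>`. Its stroke #008000 means cut at S826, F1270. After flipping Y the toolpath is (73.8269,68.4473) → (23.7939,72.4302).

Shape 2 is a circle drawn with `<circle>`. Its stroke #008000 means cut at S826, F1270. After flipping Y the toolpath is (119.2886,82.2435) → (118.0596,85.2107) → (115.0924,86.4397) → (112.1252,85.2107) → (110.8962,82.2435) → (112.1252,79.2763) → (115.0924,78.0473) → (118.0596,79.2763) → (119.2886,82.2435), returning to the start.

Shape 3 is a regular polygon drawn with `<polygon>`. Its stroke #000000 means score at S568, F1859. After flipping Y the toolpath is (16.4207,27.7019) → (14.5352,39.7503) → (25.9121,35.3590) → (16.4207,27.7019), returning to the start.

G21
G90
G00 X73.8269 Y68.4473
M4 S826
G1 X23.7939 Y72.4302 F1270
M5
G00 X119.2886 Y82.2435
M4 S826
G1 X118.0596 Y85.2107 F1270
G1 X115.0924 Y86.4397
G1 X112.1252 Y85.2107
G1 X110.8962 Y82.2435
G1 X112.1252 Y79.2763
G1 X115.0924 Y78.0473
G1 X118.0596 Y79.2763
G1 X119.2886 Y82.2435
M5
G00 X16.4207 Y27.7019
M4 S568
G1 X14.5352 Y39.7503 F1859
G1 X25.9121 Y35.3590
G1 X16.4207 Y27.7019
M5
G00 X0.0000 Y0.0000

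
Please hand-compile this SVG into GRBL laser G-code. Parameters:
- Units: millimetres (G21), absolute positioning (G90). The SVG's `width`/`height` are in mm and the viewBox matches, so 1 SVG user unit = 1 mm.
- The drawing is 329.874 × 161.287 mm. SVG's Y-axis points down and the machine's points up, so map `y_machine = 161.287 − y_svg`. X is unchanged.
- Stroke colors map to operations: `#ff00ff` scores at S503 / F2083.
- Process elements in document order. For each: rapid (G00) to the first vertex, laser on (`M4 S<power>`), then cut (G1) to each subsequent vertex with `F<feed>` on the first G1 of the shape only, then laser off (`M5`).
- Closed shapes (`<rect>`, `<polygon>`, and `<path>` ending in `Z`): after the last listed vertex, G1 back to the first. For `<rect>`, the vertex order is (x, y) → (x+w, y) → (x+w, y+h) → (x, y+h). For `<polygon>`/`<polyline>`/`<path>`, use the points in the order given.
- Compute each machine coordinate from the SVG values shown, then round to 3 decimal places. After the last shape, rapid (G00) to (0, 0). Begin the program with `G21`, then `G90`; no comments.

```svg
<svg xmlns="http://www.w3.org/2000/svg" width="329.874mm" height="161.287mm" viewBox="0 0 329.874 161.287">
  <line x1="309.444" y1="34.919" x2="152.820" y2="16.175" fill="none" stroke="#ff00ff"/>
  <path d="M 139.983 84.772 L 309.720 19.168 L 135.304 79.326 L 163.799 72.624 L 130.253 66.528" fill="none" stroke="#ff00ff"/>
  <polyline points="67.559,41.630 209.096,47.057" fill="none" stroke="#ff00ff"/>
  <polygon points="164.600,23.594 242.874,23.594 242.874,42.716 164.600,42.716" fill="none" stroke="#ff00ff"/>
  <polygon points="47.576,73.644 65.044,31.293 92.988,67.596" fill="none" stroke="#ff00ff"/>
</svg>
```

Since the viewBox matches the mm dimensions, user units are millimetres directly. The only transform is the Y-flip y_m = 161.287 − y_svg.

Shape 1 is a line segment drawn with `<line>`. Its stroke #ff00ff means score at S503, F2083. After flipping Y the toolpath is (309.444,126.368) → (152.820,145.112).

Shape 2 is a open polyline drawn with `<path>`. Its stroke #ff00ff means score at S503, F2083. After flipping Y the toolpath is (139.983,76.515) → (309.720,142.119) → (135.304,81.961) → (163.799,88.663) → (130.253,94.759).

Shape 3 is a line segment drawn with `<polyline>`. Its stroke #ff00ff means score at S503, F2083. After flipping Y the toolpath is (67.559,119.657) → (209.096,114.230).

Shape 4 is a rectangle drawn with `<polygon>`. Its stroke #ff00ff means score at S503, F2083. After flipping Y the toolpath is (164.600,137.693) → (242.874,137.693) → (242.874,118.571) → (164.600,118.571) → (164.600,137.693), returning to the start.

Shape 5 is a regular polygon drawn with `<polygon>`. Its stroke #ff00ff means score at S503, F2083. After flipping Y the toolpath is (47.576,87.643) → (65.044,129.994) → (92.988,93.691) → (47.576,87.643), returning to the start.

G21
G90
G00 X309.444 Y126.368
M4 S503
G1 X152.820 Y145.112 F2083
M5
G00 X139.983 Y76.515
M4 S503
G1 X309.720 Y142.119 F2083
G1 X135.304 Y81.961
G1 X163.799 Y88.663
G1 X130.253 Y94.759
M5
G00 X67.559 Y119.657
M4 S503
G1 X209.096 Y114.230 F2083
M5
G00 X164.600 Y137.693
M4 S503
G1 X242.874 Y137.693 F2083
G1 X242.874 Y118.571
G1 X164.600 Y118.571
G1 X164.600 Y137.693
M5
G00 X47.576 Y87.643
M4 S503
G1 X65.044 Y129.994 F2083
G1 X92.988 Y93.691
G1 X47.576 Y87.643
M5
G00 X0.000 Y0.000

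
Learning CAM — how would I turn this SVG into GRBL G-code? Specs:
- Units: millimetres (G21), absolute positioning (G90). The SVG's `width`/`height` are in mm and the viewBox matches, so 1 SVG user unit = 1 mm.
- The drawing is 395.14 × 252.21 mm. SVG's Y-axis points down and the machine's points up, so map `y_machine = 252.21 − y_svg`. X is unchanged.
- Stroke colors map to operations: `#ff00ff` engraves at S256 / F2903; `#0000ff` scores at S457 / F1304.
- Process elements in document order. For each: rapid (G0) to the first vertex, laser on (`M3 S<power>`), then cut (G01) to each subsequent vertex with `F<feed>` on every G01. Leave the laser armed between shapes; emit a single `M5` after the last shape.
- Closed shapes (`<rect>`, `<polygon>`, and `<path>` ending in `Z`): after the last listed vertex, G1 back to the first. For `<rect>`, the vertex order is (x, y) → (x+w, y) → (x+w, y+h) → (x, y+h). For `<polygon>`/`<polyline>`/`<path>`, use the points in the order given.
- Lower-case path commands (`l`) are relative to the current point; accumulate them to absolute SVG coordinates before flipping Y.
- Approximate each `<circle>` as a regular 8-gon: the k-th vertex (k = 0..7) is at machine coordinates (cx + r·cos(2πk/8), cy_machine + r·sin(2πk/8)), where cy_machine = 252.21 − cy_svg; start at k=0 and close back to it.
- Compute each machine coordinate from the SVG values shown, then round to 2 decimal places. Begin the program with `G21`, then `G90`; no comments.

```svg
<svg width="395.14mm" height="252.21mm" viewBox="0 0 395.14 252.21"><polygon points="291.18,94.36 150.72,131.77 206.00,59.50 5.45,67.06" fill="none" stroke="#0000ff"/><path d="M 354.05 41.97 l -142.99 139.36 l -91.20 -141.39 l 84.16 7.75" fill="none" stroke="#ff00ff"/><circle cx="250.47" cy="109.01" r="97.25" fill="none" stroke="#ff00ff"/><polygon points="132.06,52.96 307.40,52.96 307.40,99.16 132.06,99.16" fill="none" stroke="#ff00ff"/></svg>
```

viewBox `0 0 395.14 252.21` with mm width/height → 1 unit = 1 mm. Flip: y_m = 252.21 − y_svg.

**Shape 1** — `<polygon>` closed polygon, stroke `#0000ff` → score (S457, F1304). Machine vertices: (291.18,157.85) → (150.72,120.44) → (206.00,192.71) → (5.45,185.15) → (291.18,157.85). Closed: final G1 returns to the first vertex.

**Shape 2** — `<path>` open polyline, stroke `#ff00ff` → engrave (S256, F2903). Machine vertices: (354.05,210.24) → (211.06,70.88) → (119.86,212.27) → (204.02,204.52). Open path.

**Shape 3** — `<circle>` circle, stroke `#ff00ff` → engrave (S256, F2903). Machine vertices: (347.72,143.20) → (319.24,211.97) → (250.47,240.45) → (181.70,211.97) → (153.22,143.20) → (181.70,74.43) → (250.47,45.95) → (319.24,74.43) → (347.72,143.20). Closed: final G1 returns to the first vertex.

**Shape 4** — `<polygon>` rectangle, stroke `#ff00ff` → engrave (S256, F2903). Machine vertices: (132.06,199.25) → (307.40,199.25) → (307.40,153.05) → (132.06,153.05) → (132.06,199.25). Closed: final G1 returns to the first vertex.

G21
G90
G0 X291.18 Y157.85
M3 S457
G01 X150.72 Y120.44 F1304
G01 X206.00 Y192.71 F1304
G01 X5.45 Y185.15 F1304
G01 X291.18 Y157.85 F1304
G0 X354.05 Y210.24
M3 S256
G01 X211.06 Y70.88 F2903
G01 X119.86 Y212.27 F2903
G01 X204.02 Y204.52 F2903
G0 X347.72 Y143.20
M3 S256
G01 X319.24 Y211.97 F2903
G01 X250.47 Y240.45 F2903
G01 X181.70 Y211.97 F2903
G01 X153.22 Y143.20 F2903
G01 X181.70 Y74.43 F2903
G01 X250.47 Y45.95 F2903
G01 X319.24 Y74.43 F2903
G01 X347.72 Y143.20 F2903
G0 X132.06 Y199.25
M3 S256
G01 X307.40 Y199.25 F2903
G01 X307.40 Y153.05 F2903
G01 X132.06 Y153.05 F2903
G01 X132.06 Y199.25 F2903
M5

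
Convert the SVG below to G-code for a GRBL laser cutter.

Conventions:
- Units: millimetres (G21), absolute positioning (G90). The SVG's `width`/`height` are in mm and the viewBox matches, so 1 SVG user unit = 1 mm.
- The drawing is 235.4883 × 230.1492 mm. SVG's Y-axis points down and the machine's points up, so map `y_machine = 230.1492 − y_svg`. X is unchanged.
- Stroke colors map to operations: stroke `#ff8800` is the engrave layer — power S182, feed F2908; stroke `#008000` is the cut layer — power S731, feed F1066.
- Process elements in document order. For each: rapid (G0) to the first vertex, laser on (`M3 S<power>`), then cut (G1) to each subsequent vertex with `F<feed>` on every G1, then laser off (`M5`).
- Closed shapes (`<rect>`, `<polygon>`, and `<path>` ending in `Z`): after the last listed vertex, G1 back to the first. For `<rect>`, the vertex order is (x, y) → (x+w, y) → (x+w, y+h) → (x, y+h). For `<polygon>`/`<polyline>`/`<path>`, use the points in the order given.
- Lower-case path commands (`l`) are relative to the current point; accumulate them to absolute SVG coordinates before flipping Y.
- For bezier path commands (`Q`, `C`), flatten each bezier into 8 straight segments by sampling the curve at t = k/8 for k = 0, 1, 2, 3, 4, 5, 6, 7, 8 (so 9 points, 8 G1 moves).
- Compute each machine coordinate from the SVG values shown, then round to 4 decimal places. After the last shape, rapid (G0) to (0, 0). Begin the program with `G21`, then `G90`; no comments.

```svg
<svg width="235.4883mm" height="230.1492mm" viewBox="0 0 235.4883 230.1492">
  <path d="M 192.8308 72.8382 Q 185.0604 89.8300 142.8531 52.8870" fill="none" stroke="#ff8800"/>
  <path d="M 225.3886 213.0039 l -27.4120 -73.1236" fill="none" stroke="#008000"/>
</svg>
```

G21
G90
G0 X192.8308 Y157.3110
M3 S182
G1 X190.3501 Y153.9058 F2908
G1 X186.7933 Y152.1860 F2908
G1 X182.1603 Y152.1517 F2908
G1 X176.4512 Y153.8029 F2908
G1 X169.6659 Y157.1395 F2908
G1 X161.8044 Y162.1616 F2908
G1 X152.8668 Y168.8692 F2908
G1 X142.8531 Y177.2622 F2908
M5
G0 X225.3886 Y17.1453
M3 S731
G1 X197.9766 Y90.2689 F1066
M5
G0 X0.0000 Y0.0000

1 u = 1 mm; y_m = 230.1492 − y.

[1] `<path>` quadratic bezier, #ff8800→engrave S182 F2908: (192.8308,157.3110) → (190.3501,153.9058) → (186.7933,152.1860) → (182.1603,152.1517) → (176.4512,153.8029) → (169.6659,157.1395) → (161.8044,162.1616) → (152.8668,168.8692) → (142.8531,177.2622)

[2] `<path>` line segment, #008000→cut S731 F1066: (225.3886,17.1453) → (197.9766,90.2689)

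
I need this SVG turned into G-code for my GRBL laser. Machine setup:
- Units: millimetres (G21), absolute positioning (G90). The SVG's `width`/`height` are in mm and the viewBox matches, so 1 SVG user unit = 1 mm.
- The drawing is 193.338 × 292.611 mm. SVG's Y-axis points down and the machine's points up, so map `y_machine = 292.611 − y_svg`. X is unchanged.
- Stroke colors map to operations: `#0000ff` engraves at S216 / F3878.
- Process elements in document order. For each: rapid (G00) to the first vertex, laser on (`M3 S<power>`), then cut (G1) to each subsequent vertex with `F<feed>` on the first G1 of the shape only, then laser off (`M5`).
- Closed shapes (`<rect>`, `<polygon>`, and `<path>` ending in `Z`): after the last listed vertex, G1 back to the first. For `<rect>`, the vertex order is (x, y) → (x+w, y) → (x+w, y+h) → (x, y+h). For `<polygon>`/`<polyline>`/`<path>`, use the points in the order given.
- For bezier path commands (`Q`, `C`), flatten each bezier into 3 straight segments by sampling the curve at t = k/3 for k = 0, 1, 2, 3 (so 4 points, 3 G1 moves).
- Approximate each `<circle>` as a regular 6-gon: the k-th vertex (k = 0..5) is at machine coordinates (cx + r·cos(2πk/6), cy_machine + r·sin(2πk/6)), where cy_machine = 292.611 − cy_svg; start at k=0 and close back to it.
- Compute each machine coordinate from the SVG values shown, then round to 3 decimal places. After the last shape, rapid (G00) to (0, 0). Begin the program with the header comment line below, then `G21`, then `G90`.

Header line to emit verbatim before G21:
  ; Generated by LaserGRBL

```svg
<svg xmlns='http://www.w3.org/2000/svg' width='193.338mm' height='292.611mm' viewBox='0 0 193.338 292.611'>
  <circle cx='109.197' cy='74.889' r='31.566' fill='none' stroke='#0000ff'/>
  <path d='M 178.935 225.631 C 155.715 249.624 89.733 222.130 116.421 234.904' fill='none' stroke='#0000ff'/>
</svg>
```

; Generated by LaserGRBL
G21
G90
G00 X140.763 Y217.722
M3 S216
G1 X124.980 Y245.059 F3878
G1 X93.414 Y245.059
G1 X77.631 Y217.722
G1 X93.414 Y190.385
G1 X124.980 Y190.385
G1 X140.763 Y217.722
M5
G00 X178.935 Y66.980
M3 S216
G1 X146.477 Y56.751 F3878
G1 X115.607 Y60.457
G1 X116.421 Y57.707
M5
G00 X0.000 Y0.000

1 u = 1 mm; y_m = 292.611 − y.

[1] `<circle>` circle, #0000ff→engrave S216 F3878: (140.763,217.722) → (124.980,245.059) → (93.414,245.059) → (77.631,217.722) → (93.414,190.385) → (124.980,190.385) → (140.763,217.722) (closed)

[2] `<path>` cubic bezier, #0000ff→engrave S216 F3878: (178.935,66.980) → (146.477,56.751) → (115.607,60.457) → (116.421,57.707)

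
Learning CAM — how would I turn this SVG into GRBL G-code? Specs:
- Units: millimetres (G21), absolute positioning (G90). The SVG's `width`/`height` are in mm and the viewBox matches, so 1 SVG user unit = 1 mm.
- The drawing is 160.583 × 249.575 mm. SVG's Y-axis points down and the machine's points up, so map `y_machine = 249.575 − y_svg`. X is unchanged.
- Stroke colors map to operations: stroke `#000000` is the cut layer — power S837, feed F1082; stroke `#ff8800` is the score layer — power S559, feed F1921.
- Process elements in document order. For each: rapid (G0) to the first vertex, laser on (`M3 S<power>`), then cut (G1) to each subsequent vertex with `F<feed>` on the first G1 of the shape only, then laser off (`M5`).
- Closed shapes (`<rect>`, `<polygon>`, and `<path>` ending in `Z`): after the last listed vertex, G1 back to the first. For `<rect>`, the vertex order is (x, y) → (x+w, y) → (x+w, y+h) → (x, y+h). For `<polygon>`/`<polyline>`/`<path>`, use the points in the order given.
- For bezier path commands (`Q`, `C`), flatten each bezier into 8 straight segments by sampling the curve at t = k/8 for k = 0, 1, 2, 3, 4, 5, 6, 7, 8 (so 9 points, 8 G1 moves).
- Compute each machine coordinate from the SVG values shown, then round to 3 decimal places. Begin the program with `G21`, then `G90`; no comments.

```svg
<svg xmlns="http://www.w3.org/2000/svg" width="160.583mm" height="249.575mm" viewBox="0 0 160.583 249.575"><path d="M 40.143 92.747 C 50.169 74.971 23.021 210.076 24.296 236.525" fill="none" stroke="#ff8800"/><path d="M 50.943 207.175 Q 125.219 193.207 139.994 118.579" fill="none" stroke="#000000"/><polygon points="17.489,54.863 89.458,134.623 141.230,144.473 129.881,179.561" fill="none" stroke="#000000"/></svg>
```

viewBox `0 0 160.583 249.575` with mm width/height → 1 unit = 1 mm. Flip: y_m = 249.575 − y_svg.

**Shape 1** — `<path>` cubic bezier, stroke `#ff8800` → score (S559, F1921). Control points (SVG): P0=(40.143,92.747), P1=(50.169,74.971), P2=(23.021,210.076), P3=(24.296,236.525); sampled at t=k/8. Machine vertices: (40.143,156.828) → (42.288,156.839) → (41.717,145.581) → (39.199,126.121) → (35.501,101.523) → (31.393,74.852) → (27.644,49.173) → (25.022,27.551) → (24.296,13.050). Open path.

**Shape 2** — `<path>` quadratic bezier, stroke `#000000` → cut (S837, F1082). Control points (SVG): P0=(50.943,207.175), P1=(125.219,193.207), P2=(139.994,118.579); sampled at t=k/8. Machine vertices: (50.943,42.400) → (68.582,46.840) → (84.362,53.175) → (98.283,61.406) → (110.344,71.533) → (120.545,83.555) → (128.888,97.473) → (135.371,113.287) → (139.994,130.996). Open path.

**Shape 3** — `<polygon>` closed polygon, stroke `#000000` → cut (S837, F1082). Machine vertices: (17.489,194.712) → (89.458,114.952) → (141.230,105.102) → (129.881,70.014) → (17.489,194.712). Closed: final G1 returns to the first vertex.

G21
G90
G0 X40.143 Y156.828
M3 S559
G1 X42.288 Y156.839 F1921
G1 X41.717 Y145.581
G1 X39.199 Y126.121
G1 X35.501 Y101.523
G1 X31.393 Y74.852
G1 X27.644 Y49.173
G1 X25.022 Y27.551
G1 X24.296 Y13.050
M5
G0 X50.943 Y42.400
M3 S837
G1 X68.582 Y46.840 F1082
G1 X84.362 Y53.175
G1 X98.283 Y61.406
G1 X110.344 Y71.533
G1 X120.545 Y83.555
G1 X128.888 Y97.473
G1 X135.371 Y113.287
G1 X139.994 Y130.996
M5
G0 X17.489 Y194.712
M3 S837
G1 X89.458 Y114.952 F1082
G1 X141.230 Y105.102
G1 X129.881 Y70.014
G1 X17.489 Y194.712
M5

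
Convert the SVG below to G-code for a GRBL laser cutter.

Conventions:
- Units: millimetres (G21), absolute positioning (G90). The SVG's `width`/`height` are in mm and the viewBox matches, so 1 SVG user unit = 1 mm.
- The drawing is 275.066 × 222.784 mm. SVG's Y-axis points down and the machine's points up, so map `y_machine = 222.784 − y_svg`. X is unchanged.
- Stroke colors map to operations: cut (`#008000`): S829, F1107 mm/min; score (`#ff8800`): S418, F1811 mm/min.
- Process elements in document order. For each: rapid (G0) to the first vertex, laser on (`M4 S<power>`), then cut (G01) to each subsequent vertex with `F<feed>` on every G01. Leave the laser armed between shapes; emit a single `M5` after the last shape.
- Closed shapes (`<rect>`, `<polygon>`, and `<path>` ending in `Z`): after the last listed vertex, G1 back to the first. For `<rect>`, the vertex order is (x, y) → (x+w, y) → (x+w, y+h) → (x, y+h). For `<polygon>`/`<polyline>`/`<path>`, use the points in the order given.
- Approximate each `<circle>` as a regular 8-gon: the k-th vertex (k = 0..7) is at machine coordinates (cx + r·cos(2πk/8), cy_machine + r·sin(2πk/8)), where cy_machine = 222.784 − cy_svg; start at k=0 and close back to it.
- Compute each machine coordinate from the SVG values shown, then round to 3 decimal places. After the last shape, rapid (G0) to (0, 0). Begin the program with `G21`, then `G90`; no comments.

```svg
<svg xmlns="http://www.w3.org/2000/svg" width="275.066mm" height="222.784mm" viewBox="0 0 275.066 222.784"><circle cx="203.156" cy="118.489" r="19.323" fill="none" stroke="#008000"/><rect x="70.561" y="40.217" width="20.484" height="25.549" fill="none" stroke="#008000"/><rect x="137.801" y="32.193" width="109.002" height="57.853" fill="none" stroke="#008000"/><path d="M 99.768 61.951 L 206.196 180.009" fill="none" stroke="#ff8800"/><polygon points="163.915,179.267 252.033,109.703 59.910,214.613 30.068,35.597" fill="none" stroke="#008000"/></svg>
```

Since the viewBox matches the mm dimensions, user units are millimetres directly. The only transform is the Y-flip y_m = 222.784 − y_svg.

Shape 1 is a circle drawn with `<circle>`. Its stroke #008000 means cut at S829, F1107. After flipping Y the toolpath is (222.479,104.295) → (216.819,117.958) → (203.156,123.618) → (189.493,117.958) → (183.833,104.295) → (189.493,90.632) → (203.156,84.972) → (216.819,90.632) → (222.479,104.295), returning to the start.

Shape 2 is a rectangle drawn with `<rect>`. Its stroke #008000 means cut at S829, F1107. After flipping Y the toolpath is (70.561,182.567) → (91.045,182.567) → (91.045,157.018) → (70.561,157.018) → (70.561,182.567), returning to the start.

Shape 3 is a rectangle drawn with `<rect>`. Its stroke #008000 means cut at S829, F1107. After flipping Y the toolpath is (137.801,190.591) → (246.803,190.591) → (246.803,132.738) → (137.801,132.738) → (137.801,190.591), returning to the start.

Shape 4 is a line segment drawn with `<path>`. Its stroke #ff8800 means score at S418, F1811. After flipping Y the toolpath is (99.768,160.833) → (206.196,42.775).

Shape 5 is a closed polygon drawn with `<polygon>`. Its stroke #008000 means cut at S829, F1107. After flipping Y the toolpath is (163.915,43.517) → (252.033,113.081) → (59.910,8.171) → (30.068,187.187) → (163.915,43.517), returning to the start.

G21
G90
G0 X222.479 Y104.295
M4 S829
G01 X216.819 Y117.958 F1107
G01 X203.156 Y123.618 F1107
G01 X189.493 Y117.958 F1107
G01 X183.833 Y104.295 F1107
G01 X189.493 Y90.632 F1107
G01 X203.156 Y84.972 F1107
G01 X216.819 Y90.632 F1107
G01 X222.479 Y104.295 F1107
G0 X70.561 Y182.567
M4 S829
G01 X91.045 Y182.567 F1107
G01 X91.045 Y157.018 F1107
G01 X70.561 Y157.018 F1107
G01 X70.561 Y182.567 F1107
G0 X137.801 Y190.591
M4 S829
G01 X246.803 Y190.591 F1107
G01 X246.803 Y132.738 F1107
G01 X137.801 Y132.738 F1107
G01 X137.801 Y190.591 F1107
G0 X99.768 Y160.833
M4 S418
G01 X206.196 Y42.775 F1811
G0 X163.915 Y43.517
M4 S829
G01 X252.033 Y113.081 F1107
G01 X59.910 Y8.171 F1107
G01 X30.068 Y187.187 F1107
G01 X163.915 Y43.517 F1107
M5
G0 X0.000 Y0.000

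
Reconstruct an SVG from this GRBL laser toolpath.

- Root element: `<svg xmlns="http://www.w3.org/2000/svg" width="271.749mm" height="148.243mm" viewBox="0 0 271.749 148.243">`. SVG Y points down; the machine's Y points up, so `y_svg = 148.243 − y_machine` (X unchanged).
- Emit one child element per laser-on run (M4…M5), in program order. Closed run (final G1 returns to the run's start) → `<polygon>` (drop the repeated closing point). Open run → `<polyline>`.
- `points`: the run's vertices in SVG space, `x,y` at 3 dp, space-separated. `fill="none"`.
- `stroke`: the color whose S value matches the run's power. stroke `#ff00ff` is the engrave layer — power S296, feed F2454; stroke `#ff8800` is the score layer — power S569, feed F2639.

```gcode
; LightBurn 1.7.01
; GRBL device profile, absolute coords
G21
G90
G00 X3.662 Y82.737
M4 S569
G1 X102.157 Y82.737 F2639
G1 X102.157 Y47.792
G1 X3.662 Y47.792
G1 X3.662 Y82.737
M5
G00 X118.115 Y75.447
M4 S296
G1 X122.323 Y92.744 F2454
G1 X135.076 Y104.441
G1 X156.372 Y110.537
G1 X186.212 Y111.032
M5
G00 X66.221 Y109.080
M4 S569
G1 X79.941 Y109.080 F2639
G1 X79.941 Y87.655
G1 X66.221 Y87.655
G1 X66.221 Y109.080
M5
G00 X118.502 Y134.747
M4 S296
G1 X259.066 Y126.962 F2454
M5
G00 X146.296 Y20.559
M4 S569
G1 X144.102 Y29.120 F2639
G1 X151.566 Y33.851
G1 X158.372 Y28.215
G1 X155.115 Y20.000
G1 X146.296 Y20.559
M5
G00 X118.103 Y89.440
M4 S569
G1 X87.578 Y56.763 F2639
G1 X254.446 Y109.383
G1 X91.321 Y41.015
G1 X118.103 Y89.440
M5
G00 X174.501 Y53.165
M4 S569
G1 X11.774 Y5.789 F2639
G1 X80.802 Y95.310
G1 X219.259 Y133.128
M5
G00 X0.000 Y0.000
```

Machine Y-up, SVG Y-down with viewBox height 148.243, so y_svg = 148.243 − y_machine; X carries over.

Run 1: the run's S569 means `#ff8800` (score). The run returns to its start, so emit a `<polygon>` with points (Y-flipped): 3.662,65.506 102.157,65.506 102.157,100.451 3.662,100.451.

Run 2: the run's S296 means `#ff00ff` (engrave). The run is open, so emit a `<polyline>` with points (Y-flipped): 118.115,72.796 122.323,55.499 135.076,43.802 156.372,37.706 186.212,37.211.

Run 3: the run's S569 means `#ff8800` (score). The run returns to its start, so emit a `<polygon>` with points (Y-flipped): 66.221,39.163 79.941,39.163 79.941,60.588 66.221,60.588.

Run 4: power S296 maps to stroke `#ff00ff` (engrave). The run is open, so emit a `<polyline>` with points (Y-flipped): 118.502,13.496 259.066,21.281.

Run 5: power S569 maps to stroke `#ff8800` (score). The run returns to its start, so emit a `<polygon>` with points (Y-flipped): 146.296,127.684 144.102,119.123 151.566,114.392 158.372,120.028 155.115,128.243.

Run 6: power S569 maps to stroke `#ff8800` (score). The run returns to its start, so emit a `<polygon>` with points (Y-flipped): 118.103,58.803 87.578,91.480 254.446,38.860 91.321,107.228.

Run 7: S569 ⇒ score layer `#ff8800`. The run is open, so emit a `<polyline>` with points (Y-flipped): 174.501,95.078 11.774,142.454 80.802,52.933 219.259,15.115.

<svg xmlns="http://www.w3.org/2000/svg" width="271.749mm" height="148.243mm" viewBox="0 0 271.749 148.243">
  <polygon points="3.662,65.506 102.157,65.506 102.157,100.451 3.662,100.451" fill="none" stroke="#ff8800"/>
  <polyline points="118.115,72.796 122.323,55.499 135.076,43.802 156.372,37.706 186.212,37.211" fill="none" stroke="#ff00ff"/>
  <polygon points="66.221,39.163 79.941,39.163 79.941,60.588 66.221,60.588" fill="none" stroke="#ff8800"/>
  <polyline points="118.502,13.496 259.066,21.281" fill="none" stroke="#ff00ff"/>
  <polygon points="146.296,127.684 144.102,119.123 151.566,114.392 158.372,120.028 155.115,128.243" fill="none" stroke="#ff8800"/>
  <polygon points="118.103,58.803 87.578,91.480 254.446,38.860 91.321,107.228" fill="none" stroke="#ff8800"/>
  <polyline points="174.501,95.078 11.774,142.454 80.802,52.933 219.259,15.115" fill="none" stroke="#ff8800"/>
</svg>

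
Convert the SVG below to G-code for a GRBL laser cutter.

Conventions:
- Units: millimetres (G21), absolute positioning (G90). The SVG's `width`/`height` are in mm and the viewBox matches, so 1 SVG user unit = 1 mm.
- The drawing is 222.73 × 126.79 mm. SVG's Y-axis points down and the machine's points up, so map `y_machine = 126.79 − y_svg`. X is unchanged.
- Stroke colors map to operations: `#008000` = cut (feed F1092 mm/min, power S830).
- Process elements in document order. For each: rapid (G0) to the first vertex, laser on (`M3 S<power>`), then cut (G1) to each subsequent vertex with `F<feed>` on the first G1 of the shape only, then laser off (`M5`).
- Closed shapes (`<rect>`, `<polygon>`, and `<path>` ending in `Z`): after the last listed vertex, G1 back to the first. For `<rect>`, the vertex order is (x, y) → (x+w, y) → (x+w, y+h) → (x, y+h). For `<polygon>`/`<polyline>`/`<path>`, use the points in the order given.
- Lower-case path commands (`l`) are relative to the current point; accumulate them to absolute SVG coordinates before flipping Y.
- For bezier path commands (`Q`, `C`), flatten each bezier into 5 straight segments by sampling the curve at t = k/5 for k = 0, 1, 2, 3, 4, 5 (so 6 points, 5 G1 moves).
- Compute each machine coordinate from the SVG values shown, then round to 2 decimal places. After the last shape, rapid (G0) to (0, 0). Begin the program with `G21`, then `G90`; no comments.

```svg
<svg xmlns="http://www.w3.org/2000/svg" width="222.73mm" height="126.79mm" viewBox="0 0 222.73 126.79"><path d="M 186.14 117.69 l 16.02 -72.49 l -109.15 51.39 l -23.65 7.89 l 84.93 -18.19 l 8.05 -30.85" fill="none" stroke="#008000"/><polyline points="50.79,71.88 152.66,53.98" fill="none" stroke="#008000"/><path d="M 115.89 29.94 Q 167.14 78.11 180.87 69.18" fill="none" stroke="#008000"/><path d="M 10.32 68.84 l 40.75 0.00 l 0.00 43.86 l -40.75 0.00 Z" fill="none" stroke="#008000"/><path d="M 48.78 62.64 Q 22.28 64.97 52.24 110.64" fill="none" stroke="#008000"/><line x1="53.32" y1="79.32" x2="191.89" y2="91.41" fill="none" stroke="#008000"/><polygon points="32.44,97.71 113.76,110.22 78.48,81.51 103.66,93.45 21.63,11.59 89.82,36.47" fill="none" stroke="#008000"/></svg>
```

1 u = 1 mm; y_m = 126.79 − y.

[1] `<path>` open polyline, #008000→cut S830 F1092: (186.14,9.10) → (202.16,81.59) → (93.01,30.20) → (69.36,22.31) → (154.29,40.50) → (162.34,71.35)

[2] `<polyline>` line segment, #008000→cut S830 F1092: (50.79,54.91) → (152.66,72.81)

[3] `<path>` quadratic bezier, #008000→cut S830 F1092: (115.89,96.85) → (134.89,79.87) → (150.89,67.45) → (163.88,59.60) → (173.88,56.32) → (180.87,57.61)

[4] `<path>` rectangle, #008000→cut S830 F1092: (10.32,57.95) → (51.07,57.95) → (51.07,14.09) → (10.32,14.09) → (10.32,57.95) (closed)

[5] `<path>` quadratic bezier, #008000→cut S830 F1092: (48.78,64.15) → (40.44,61.48) → (36.61,55.35) → (37.31,45.75) → (42.51,32.68) → (52.24,16.15)

[6] `<line>` line segment, #008000→cut S830 F1092: (53.32,47.47) → (191.89,35.38)

[7] `<polygon>` closed polygon, #008000→cut S830 F1092: (32.44,29.08) → (113.76,16.57) → (78.48,45.28) → (103.66,33.34) → (21.63,115.20) → (89.82,90.32) → (32.44,29.08) (closed)

G21
G90
G0 X186.14 Y9.10
M3 S830
G1 X202.16 Y81.59 F1092
G1 X93.01 Y30.20
G1 X69.36 Y22.31
G1 X154.29 Y40.50
G1 X162.34 Y71.35
M5
G0 X50.79 Y54.91
M3 S830
G1 X152.66 Y72.81 F1092
M5
G0 X115.89 Y96.85
M3 S830
G1 X134.89 Y79.87 F1092
G1 X150.89 Y67.45
G1 X163.88 Y59.60
G1 X173.88 Y56.32
G1 X180.87 Y57.61
M5
G0 X10.32 Y57.95
M3 S830
G1 X51.07 Y57.95 F1092
G1 X51.07 Y14.09
G1 X10.32 Y14.09
G1 X10.32 Y57.95
M5
G0 X48.78 Y64.15
M3 S830
G1 X40.44 Y61.48 F1092
G1 X36.61 Y55.35
G1 X37.31 Y45.75
G1 X42.51 Y32.68
G1 X52.24 Y16.15
M5
G0 X53.32 Y47.47
M3 S830
G1 X191.89 Y35.38 F1092
M5
G0 X32.44 Y29.08
M3 S830
G1 X113.76 Y16.57 F1092
G1 X78.48 Y45.28
G1 X103.66 Y33.34
G1 X21.63 Y115.20
G1 X89.82 Y90.32
G1 X32.44 Y29.08
M5
G0 X0.00 Y0.00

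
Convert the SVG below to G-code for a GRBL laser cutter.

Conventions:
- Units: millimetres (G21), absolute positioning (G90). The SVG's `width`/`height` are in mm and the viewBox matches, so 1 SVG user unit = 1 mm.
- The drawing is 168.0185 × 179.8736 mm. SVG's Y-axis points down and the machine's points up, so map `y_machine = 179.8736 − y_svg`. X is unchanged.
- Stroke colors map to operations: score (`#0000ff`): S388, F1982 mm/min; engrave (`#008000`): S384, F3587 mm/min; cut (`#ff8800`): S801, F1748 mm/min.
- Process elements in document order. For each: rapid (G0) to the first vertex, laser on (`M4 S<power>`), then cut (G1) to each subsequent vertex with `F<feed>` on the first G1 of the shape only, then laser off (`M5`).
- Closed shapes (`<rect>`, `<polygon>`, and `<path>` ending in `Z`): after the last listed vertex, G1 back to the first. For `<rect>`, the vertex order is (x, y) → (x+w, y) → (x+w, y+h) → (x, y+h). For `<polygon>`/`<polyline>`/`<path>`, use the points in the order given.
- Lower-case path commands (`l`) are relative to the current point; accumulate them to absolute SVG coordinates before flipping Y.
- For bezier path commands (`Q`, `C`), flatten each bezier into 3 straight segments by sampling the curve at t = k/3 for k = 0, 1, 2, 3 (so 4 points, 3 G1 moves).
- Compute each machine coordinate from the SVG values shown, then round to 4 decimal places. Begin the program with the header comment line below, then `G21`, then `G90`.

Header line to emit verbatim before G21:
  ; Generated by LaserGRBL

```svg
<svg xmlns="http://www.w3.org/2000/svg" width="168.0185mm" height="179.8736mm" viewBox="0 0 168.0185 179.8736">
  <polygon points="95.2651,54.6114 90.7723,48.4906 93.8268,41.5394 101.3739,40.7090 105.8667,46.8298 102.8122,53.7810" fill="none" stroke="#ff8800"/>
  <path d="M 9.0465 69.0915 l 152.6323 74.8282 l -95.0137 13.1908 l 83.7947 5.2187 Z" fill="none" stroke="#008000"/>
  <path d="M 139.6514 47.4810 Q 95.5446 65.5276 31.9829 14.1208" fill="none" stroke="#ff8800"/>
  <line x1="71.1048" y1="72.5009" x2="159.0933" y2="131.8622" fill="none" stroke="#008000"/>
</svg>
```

; Generated by LaserGRBL
G21
G90
G0 X95.2651 Y125.2622
M4 S801
G1 X90.7723 Y131.3830 F1748
G1 X93.8268 Y138.3342
G1 X101.3739 Y139.1646
G1 X105.8667 Y133.0438
G1 X102.8122 Y126.0926
G1 X95.2651 Y125.2622
M5
G0 X9.0465 Y110.7821
M4 S384
G1 X161.6788 Y35.9539 F3587
G1 X66.6651 Y22.7631
G1 X150.4598 Y17.5444
G1 X9.0465 Y110.7821
M5
G0 X139.6514 Y132.3926
M4 S801
G1 X108.0852 Y128.0786 F1748
G1 X72.1957 Y139.1986
G1 X31.9829 Y165.7528
M5
G0 X71.1048 Y107.3727
M4 S384
G1 X159.0933 Y48.0114 F3587
M5

Since the viewBox matches the mm dimensions, user units are millimetres directly. The only transform is the Y-flip y_m = 179.8736 − y_svg.

Shape 1 is a regular polygon drawn with `<polygon>`. Its stroke #ff8800 means cut at S801, F1748. After flipping Y the toolpath is (95.2651,125.2622) → (90.7723,131.3830) → (93.8268,138.3342) → (101.3739,139.1646) → (105.8667,133.0438) → (102.8122,126.0926) → (95.2651,125.2622), returning to the start.

Shape 2 is a closed polygon drawn with `<path>`. Its stroke #008000 means engrave at S384, F3587. After flipping Y the toolpath is (9.0465,110.7821) → (161.6788,35.9539) → (66.6651,22.7631) → (150.4598,17.5444) → (9.0465,110.7821), returning to the start.

Shape 3 is a quadratic bezier drawn with `<path>`. Its stroke #ff8800 means cut at S801, F1748. After flipping Y the toolpath is (139.6514,132.3926) → (108.0852,128.0786) → (72.1957,139.1986) → (31.9829,165.7528).

Shape 4 is a line segment drawn with `<line>`. Its stroke #008000 means engrave at S384, F3587. After flipping Y the toolpath is (71.1048,107.3727) → (159.0933,48.0114).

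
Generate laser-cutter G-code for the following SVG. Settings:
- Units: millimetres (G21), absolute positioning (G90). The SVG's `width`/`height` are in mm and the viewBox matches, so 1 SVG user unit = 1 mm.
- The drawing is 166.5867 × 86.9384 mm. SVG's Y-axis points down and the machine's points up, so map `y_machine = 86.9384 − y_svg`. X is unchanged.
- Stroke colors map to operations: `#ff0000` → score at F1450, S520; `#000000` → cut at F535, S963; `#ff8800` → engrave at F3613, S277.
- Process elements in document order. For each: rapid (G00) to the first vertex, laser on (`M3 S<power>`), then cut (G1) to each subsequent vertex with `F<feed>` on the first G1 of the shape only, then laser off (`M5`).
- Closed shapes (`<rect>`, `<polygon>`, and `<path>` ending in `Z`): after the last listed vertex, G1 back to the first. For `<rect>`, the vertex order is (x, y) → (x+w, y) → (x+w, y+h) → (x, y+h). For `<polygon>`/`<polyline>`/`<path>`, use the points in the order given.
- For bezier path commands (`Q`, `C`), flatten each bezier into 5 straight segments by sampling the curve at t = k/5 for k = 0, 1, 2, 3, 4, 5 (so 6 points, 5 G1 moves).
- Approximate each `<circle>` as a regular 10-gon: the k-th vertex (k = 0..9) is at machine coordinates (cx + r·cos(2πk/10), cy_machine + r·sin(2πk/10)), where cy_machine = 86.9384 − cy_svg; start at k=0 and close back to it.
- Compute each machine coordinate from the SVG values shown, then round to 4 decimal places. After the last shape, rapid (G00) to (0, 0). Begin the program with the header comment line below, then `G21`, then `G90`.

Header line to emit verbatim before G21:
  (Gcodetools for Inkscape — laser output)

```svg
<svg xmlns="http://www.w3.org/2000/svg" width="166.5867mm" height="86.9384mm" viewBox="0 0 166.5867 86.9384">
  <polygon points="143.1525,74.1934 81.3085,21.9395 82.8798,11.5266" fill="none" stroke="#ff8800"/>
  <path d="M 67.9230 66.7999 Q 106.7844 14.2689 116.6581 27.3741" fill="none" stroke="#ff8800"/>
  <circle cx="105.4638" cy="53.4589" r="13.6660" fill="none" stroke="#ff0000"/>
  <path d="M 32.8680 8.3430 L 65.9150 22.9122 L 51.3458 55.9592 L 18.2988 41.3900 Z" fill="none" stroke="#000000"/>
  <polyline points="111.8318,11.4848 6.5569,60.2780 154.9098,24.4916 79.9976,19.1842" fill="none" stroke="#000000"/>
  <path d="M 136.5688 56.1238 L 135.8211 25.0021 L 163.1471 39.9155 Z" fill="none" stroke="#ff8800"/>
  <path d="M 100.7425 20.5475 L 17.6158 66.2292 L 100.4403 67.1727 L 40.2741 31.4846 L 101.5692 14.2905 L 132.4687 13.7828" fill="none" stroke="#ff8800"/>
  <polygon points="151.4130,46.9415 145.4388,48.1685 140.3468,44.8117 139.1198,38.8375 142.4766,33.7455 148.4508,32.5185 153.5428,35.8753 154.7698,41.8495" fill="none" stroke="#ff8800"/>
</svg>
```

1 u = 1 mm; y_m = 86.9384 − y.

[1] `<polygon>` closed polygon, #ff8800→engrave S277 F3613: (143.1525,12.7450) → (81.3085,64.9989) → (82.8798,75.4118) → (143.1525,12.7450) (closed)

[2] `<path>` quadratic bezier, #ff8800→engrave S277 F3613: (67.9230,20.1385) → (82.3081,38.5255) → (94.3741,51.6615) → (104.1211,59.5467) → (111.5491,62.1809) → (116.6581,59.5643)

[3] `<circle>` circle, #ff0000→score S520 F1450: (119.1298,33.4795) → (116.5198,41.5122) → (109.6868,46.4766) → (101.2408,46.4766) → (94.4078,41.5122) → (91.7978,33.4795) → (94.4078,25.4468) → (101.2408,20.4824) → (109.6868,20.4824) → (116.5198,25.4468) → (119.1298,33.4795) (closed)

[4] `<path>` regular polygon, #000000→cut S963 F535: (32.8680,78.5954) → (65.9150,64.0262) → (51.3458,30.9792) → (18.2988,45.5484) → (32.8680,78.5954) (closed)

[5] `<polyline>` open polyline, #000000→cut S963 F535: (111.8318,75.4536) → (6.5569,26.6604) → (154.9098,62.4468) → (79.9976,67.7542)

[6] `<path>` regular polygon, #ff8800→engrave S277 F3613: (136.5688,30.8146) → (135.8211,61.9363) → (163.1471,47.0229) → (136.5688,30.8146) (closed)

[7] `<path>` open polyline, #ff8800→engrave S277 F3613: (100.7425,66.3909) → (17.6158,20.7092) → (100.4403,19.7657) → (40.2741,55.4538) → (101.5692,72.6479) → (132.4687,73.1556)

[8] `<polygon>` regular polygon, #ff8800→engrave S277 F3613: (151.4130,39.9969) → (145.4388,38.7699) → (140.3468,42.1267) → (139.1198,48.1009) → (142.4766,53.1929) → (148.4508,54.4199) → (153.5428,51.0631) → (154.7698,45.0889) → (151.4130,39.9969) (closed)

(Gcodetools for Inkscape — laser output)
G21
G90
G00 X143.1525 Y12.7450
M3 S277
G1 X81.3085 Y64.9989 F3613
G1 X82.8798 Y75.4118
G1 X143.1525 Y12.7450
M5
G00 X67.9230 Y20.1385
M3 S277
G1 X82.3081 Y38.5255 F3613
G1 X94.3741 Y51.6615
G1 X104.1211 Y59.5467
G1 X111.5491 Y62.1809
G1 X116.6581 Y59.5643
M5
G00 X119.1298 Y33.4795
M3 S520
G1 X116.5198 Y41.5122 F1450
G1 X109.6868 Y46.4766
G1 X101.2408 Y46.4766
G1 X94.4078 Y41.5122
G1 X91.7978 Y33.4795
G1 X94.4078 Y25.4468
G1 X101.2408 Y20.4824
G1 X109.6868 Y20.4824
G1 X116.5198 Y25.4468
G1 X119.1298 Y33.4795
M5
G00 X32.8680 Y78.5954
M3 S963
G1 X65.9150 Y64.0262 F535
G1 X51.3458 Y30.9792
G1 X18.2988 Y45.5484
G1 X32.8680 Y78.5954
M5
G00 X111.8318 Y75.4536
M3 S963
G1 X6.5569 Y26.6604 F535
G1 X154.9098 Y62.4468
G1 X79.9976 Y67.7542
M5
G00 X136.5688 Y30.8146
M3 S277
G1 X135.8211 Y61.9363 F3613
G1 X163.1471 Y47.0229
G1 X136.5688 Y30.8146
M5
G00 X100.7425 Y66.3909
M3 S277
G1 X17.6158 Y20.7092 F3613
G1 X100.4403 Y19.7657
G1 X40.2741 Y55.4538
G1 X101.5692 Y72.6479
G1 X132.4687 Y73.1556
M5
G00 X151.4130 Y39.9969
M3 S277
G1 X145.4388 Y38.7699 F3613
G1 X140.3468 Y42.1267
G1 X139.1198 Y48.1009
G1 X142.4766 Y53.1929
G1 X148.4508 Y54.4199
G1 X153.5428 Y51.0631
G1 X154.7698 Y45.0889
G1 X151.4130 Y39.9969
M5
G00 X0.0000 Y0.0000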